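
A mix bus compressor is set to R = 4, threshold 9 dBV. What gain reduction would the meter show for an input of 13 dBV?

13 dBV exceeds the threshold by 4 dB.
A 4:1 ratio leaves 1 dB of that excess.
So the signal is attenuated by 4 − 1 = 3 dB.

3 dB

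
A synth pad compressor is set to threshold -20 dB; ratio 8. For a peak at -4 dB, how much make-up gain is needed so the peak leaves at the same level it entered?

14 dB

Without make-up, output = threshold + overshoot/8 = -20 + 2 = -18 dB.
Gap to target: 14 dB.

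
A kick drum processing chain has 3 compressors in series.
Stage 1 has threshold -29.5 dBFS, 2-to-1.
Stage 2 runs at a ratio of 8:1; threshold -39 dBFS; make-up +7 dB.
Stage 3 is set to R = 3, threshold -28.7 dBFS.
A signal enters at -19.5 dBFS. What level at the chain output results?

Stage 1: -19.5 dBFS is 10 dB over -29.5 dBFS; at 2:1 that becomes 5 dB over, giving -24.5 dBFS.
Stage 2: overshoot 14.5 dB → 14.5/8 = 1.8125 dB → -37.1875 dBFS; +7 dB make-up → -30.1875 dBFS.
Stage 3: -30.1875 dBFS ≤ -28.7 dBFS, so stage 3 doesn't engage; output -30.1875 dBFS.

-30.1875 dBFS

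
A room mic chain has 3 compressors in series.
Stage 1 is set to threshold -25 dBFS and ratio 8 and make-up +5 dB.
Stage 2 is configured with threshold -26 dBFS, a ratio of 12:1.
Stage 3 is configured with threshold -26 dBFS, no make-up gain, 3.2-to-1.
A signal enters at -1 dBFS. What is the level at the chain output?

-25.765625 dBFS

Stage 1: 24 dB above -25 dBFS, reduced 8:1 to 3 dB above → -22 dBFS; +5 dB make-up → -17 dBFS.
Stage 2: overshoot 9 dB → 9/12 = 0.75 dB → -25.25 dBFS.
Stage 3: overshoot 0.75 dB → 0.75/3.2 = 0.234375 dB → -25.765625 dBFS.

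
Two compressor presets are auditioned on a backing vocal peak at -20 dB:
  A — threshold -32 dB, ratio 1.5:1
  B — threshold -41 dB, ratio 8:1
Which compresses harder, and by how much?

B, by 14.375 dB

A: GR = 12 − 12/1.5 = 4 dB.
B: GR = 21 − 21/8 = 18.375 dB.
B reduces 14.375 dB more.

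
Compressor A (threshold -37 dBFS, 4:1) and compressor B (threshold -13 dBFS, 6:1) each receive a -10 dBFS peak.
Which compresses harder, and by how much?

A: 27 dB over, compressed to 6.75 dB over, so 20.25 dB of GR.
B: 3 dB over, compressed to 0.5 dB over, so 2.5 dB of GR.
A applies 17.75 dB more gain reduction.

A, by 17.75 dB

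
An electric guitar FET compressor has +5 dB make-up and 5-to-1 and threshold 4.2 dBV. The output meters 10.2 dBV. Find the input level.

9.2 dBV

Before make-up, the level was 10.2 − 5 = 5.2 dBV.
Post-compression overshoot = 5.2 − 4.2 = 1 dB.
Undo the ratio: input overshoot = 1 × 5 = 5 dB, giving input = 9.2 dBV.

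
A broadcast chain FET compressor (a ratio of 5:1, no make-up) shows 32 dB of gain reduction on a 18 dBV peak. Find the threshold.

Input is 40 dB above T (since output overshoot × R = input overshoot: (-14 − T)·5 = 18 − T gives T = -22 dBV).
Check: -22 + (18 − (-22))/5 = -22 + 8 = -14 dBV. ✓

-22 dBV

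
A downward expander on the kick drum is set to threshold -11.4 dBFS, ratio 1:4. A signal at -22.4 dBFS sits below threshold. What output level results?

Below threshold, a 1:4 expander applies gain = (4−1)×(T − x) of attenuation.
(4−1) × 11 = 33 dB, so output = -22.4 − 33 = -55.4 dBFS.

-55.4 dBFS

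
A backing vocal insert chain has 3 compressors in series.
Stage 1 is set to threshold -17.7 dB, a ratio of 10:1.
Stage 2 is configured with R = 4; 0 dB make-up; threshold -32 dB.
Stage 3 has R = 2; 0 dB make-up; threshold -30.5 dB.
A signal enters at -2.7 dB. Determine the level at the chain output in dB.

Stage 1: -2.7 dB is 15 dB over -17.7 dB; at 10:1 that becomes 1.5 dB over, giving -16.2 dB.
Stage 2: -16.2 dB is 15.8 dB over -32 dB; at 4:1 that becomes 3.95 dB over, giving -28.05 dB.
Stage 3: overshoot 2.45 dB → 2.45/2 = 1.225 dB → -29.275 dB.

-29.275 dB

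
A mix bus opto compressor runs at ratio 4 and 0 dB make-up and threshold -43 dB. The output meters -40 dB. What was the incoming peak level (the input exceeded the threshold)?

The compressed level sits -40 − (-43) = 3 dB over threshold.
Before 4:1 compression the overshoot was 3 × 4 = 12 dB, so input = -43 + 12 = -31 dB.

-31 dB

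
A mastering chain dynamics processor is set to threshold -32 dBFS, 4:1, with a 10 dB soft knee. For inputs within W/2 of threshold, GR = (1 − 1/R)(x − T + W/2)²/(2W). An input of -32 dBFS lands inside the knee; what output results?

x − T + W/2 = -32 − (-32) + 5 = 5.
GR = (1 − 1/4) × 5² / 20 = 0.75 × 25 / 20 = 0.9375 dB.
Output = -32 − 0.9375 = -32.9375 dBFS.

-32.9375 dBFS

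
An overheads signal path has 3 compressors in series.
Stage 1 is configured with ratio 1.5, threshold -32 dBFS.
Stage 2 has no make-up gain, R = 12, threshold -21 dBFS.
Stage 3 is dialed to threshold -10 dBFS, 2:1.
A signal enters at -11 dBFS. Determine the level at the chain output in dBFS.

-20.75 dBFS

Stage 1: -11 dBFS is 21 dB over -32 dBFS; at 1.5:1 that becomes 14 dB over, giving -18 dBFS.
Stage 2: overshoot 3 dB → 3/12 = 0.25 dB → -20.75 dBFS.
Stage 3: below threshold (-20.75 ≤ -10); passes unchanged; output -20.75 dBFS.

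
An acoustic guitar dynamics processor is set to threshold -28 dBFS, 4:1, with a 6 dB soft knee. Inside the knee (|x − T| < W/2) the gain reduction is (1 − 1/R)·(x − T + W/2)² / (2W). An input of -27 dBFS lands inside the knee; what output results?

-28 dBFS

x − T + W/2 = -27 − (-28) + 3 = 4.
GR = (1 − 1/4) × 4² / 12 = 0.75 × 16 / 12 = 1 dB.
Output = -27 − 1 = -28 dBFS.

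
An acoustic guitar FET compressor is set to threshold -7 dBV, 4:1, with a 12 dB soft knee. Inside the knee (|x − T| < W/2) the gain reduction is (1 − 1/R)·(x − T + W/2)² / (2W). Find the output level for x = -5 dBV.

-7 dBV

x − T + W/2 = -5 − (-7) + 6 = 8.
GR = (1 − 1/4) × 8² / 24 = 0.75 × 64 / 24 = 2 dB.
Output = -5 − 2 = -7 dBV.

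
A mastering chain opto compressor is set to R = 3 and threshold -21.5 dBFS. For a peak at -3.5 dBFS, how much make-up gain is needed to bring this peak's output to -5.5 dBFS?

Without make-up, output = threshold + overshoot/3 = -21.5 + 6 = -15.5 dBFS.
Gap to target: 10 dB.

10 dB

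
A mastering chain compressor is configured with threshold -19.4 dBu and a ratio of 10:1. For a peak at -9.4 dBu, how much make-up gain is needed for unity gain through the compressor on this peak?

9 dB

The peak compresses to -19.4 + 10/10 = -18.4 dBu.
To reach -9.4 dBu requires -9.4 − (-18.4) = 9 dB of make-up.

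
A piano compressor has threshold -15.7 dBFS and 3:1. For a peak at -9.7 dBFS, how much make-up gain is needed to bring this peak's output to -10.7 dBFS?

3 dB

The peak compresses to -15.7 + 6/3 = -13.7 dBFS.
To reach -10.7 dBFS requires -10.7 − (-13.7) = 3 dB of make-up.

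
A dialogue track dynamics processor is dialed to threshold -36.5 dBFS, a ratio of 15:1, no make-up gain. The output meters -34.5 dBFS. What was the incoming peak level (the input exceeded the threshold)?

The compressed level sits -34.5 − (-36.5) = 2 dB over threshold.
Input overshoot = R × output overshoot = 30 dB → input = -36.5 + 30 = -6.5 dBFS.

-6.5 dBFS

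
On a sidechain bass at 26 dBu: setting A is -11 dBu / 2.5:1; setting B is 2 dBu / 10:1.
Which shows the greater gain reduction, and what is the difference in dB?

A, by 0.6 dB

A: overshoot 37 dB → output overshoot 14.8 dB → GR 22.2 dB.
B: overshoot 24 dB → output overshoot 2.4 dB → GR 21.6 dB.
A reduces 0.6 dB more.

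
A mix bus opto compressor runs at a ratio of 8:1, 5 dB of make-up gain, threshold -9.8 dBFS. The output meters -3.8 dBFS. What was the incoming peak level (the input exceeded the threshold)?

-1.8 dBFS

Stripping the +5 dB make-up gives -8.8 dBFS at the gain stage.
The compressed level sits -8.8 − (-9.8) = 1 dB over threshold.
Undo the ratio: input overshoot = 1 × 8 = 8 dB, giving input = -1.8 dBFS.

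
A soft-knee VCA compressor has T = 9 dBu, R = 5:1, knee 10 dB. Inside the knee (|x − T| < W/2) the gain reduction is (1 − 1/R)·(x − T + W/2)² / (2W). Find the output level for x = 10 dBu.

x − T + W/2 = 10 − 9 + 5 = 6.
GR = (1 − 1/5) × 6² / 20 = 0.8 × 36 / 20 = 1.44 dB.
Output = 10 − 1.44 = 8.56 dBu.

8.56 dBu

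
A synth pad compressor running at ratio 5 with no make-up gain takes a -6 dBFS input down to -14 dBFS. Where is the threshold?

-16 dBFS

Gain reduction = -6 − (-14) = 8 dB; output overshoot = GR / (R − 1) = 8 / 4 = 2 dB.
Threshold = output − output overshoot = -14 − 2 = -16 dBFS.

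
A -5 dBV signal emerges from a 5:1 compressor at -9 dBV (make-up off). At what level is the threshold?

Let T be the threshold. Output overshoot = (input overshoot)/R, so -9 − T = (-5 − T)/5.
5·(-9 − T) = -5 − T → 4·T = -45 − (-5) = -40.
T = -40/4 = -10 dBV.

-10 dBV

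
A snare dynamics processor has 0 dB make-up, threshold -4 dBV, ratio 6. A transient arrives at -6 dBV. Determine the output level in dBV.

-6 dBV

-6 dBV is 2 dB below the -4 dBV threshold, so no gain reduction is applied.
Output = input = -6 dBV.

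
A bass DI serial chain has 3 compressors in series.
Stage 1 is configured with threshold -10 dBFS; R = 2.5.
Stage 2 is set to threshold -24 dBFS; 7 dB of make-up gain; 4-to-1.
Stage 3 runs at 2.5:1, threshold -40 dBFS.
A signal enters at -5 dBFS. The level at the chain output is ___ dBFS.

Stage 1: overshoot 5 dB → 5/2.5 = 2 dB → -8 dBFS.
Stage 2: 16 dB above -24 dBFS, reduced 4:1 to 4 dB above → -20 dBFS; +7 dB make-up → -13 dBFS.
Stage 3: -13 dBFS is 27 dB over -40 dBFS; at 2.5:1 that becomes 10.8 dB over, giving -29.2 dBFS.

-29.2 dBFS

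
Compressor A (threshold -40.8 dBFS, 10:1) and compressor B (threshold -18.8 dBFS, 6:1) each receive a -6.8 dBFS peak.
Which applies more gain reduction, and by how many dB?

A, by 20.6 dB

A: 34 dB over, compressed to 3.4 dB over, so 30.6 dB of GR.
B: 12 dB over, compressed to 2 dB over, so 10 dB of GR.
A reduces 20.6 dB more.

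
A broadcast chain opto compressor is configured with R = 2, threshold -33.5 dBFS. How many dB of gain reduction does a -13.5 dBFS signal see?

10 dB

Overshoot = -13.5 − (-33.5) = 20 dB.
After 2:1 compression the overshoot becomes 20/2 = 10 dB.
GR = overshoot in − overshoot out = 20 − 10 = 10 dB.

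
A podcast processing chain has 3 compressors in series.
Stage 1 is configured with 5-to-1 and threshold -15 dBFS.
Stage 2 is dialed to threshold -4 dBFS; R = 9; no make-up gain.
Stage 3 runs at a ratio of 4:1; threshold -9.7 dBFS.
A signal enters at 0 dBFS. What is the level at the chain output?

Stage 1: 15 dB above -15 dBFS, reduced 5:1 to 3 dB above → -12 dBFS.
Stage 2: -12 dBFS is at or below the -4 dBFS threshold — no compression; output -12 dBFS.
Stage 3: -12 dBFS ≤ -9.7 dBFS, so stage 3 doesn't engage; output -12 dBFS.

-12 dBFS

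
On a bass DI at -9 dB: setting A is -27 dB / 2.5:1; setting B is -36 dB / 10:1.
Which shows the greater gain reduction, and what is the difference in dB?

A: GR = 18 − 18/2.5 = 10.8 dB.
B: GR = 27 − 27/10 = 24.3 dB.
B applies 13.5 dB more gain reduction.

B, by 13.5 dB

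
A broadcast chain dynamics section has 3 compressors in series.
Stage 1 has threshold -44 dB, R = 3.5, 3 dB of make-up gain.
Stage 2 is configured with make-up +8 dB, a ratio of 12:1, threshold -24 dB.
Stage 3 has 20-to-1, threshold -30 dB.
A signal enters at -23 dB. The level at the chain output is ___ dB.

Stage 1: overshoot 21 dB → 21/3.5 = 6 dB → -38 dB; +3 dB make-up → -35 dB.
Stage 2: -35 dB is at or below the -24 dB threshold — no compression; make-up brings it to -27 dB.
Stage 3: overshoot 3 dB → 3/20 = 0.15 dB → -29.85 dB.

-29.85 dB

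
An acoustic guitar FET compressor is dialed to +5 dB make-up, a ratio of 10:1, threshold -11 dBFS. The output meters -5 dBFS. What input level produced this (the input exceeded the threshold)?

-1 dBFS

Before make-up, the level was -5 − 5 = -10 dBFS.
The compressed level sits -10 − (-11) = 1 dB over threshold.
Undo the ratio: input overshoot = 1 × 10 = 10 dB, giving input = -1 dBFS.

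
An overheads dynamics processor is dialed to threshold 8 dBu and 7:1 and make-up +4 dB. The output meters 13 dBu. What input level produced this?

15 dBu

Before make-up, the level was 13 − 4 = 9 dBu.
That's 1 dB above the 8 dBu threshold.
Undo the ratio: input overshoot = 1 × 7 = 7 dB, giving input = 15 dBu.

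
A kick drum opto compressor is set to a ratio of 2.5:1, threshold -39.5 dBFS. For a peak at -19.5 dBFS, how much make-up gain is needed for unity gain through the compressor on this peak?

Overshoot 20 dB → 20/2.5 = 8 dB after compression, so the compressed level is -39.5 + 8 = -31.5 dBFS.
Make-up = target − compressed = -19.5 − (-31.5) = 12 dB.

12 dB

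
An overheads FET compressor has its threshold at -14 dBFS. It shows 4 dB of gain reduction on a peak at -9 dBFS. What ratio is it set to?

Input overshoot = -9 − (-14) = 5 dB.
Output overshoot = 5 − 4 = 1 dB.
Ratio = input overshoot / output overshoot = 5 / 1 = 5.

5:1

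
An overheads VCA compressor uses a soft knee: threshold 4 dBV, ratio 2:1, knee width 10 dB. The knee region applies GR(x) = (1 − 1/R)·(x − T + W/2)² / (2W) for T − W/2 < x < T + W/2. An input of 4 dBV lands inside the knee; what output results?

x − T + W/2 = 4 − 4 + 5 = 5.
GR = (1 − 1/2) × 5² / 20 = 0.5 × 25 / 20 = 0.625 dB.
Output = 4 − 0.625 = 3.375 dBV.

3.375 dBV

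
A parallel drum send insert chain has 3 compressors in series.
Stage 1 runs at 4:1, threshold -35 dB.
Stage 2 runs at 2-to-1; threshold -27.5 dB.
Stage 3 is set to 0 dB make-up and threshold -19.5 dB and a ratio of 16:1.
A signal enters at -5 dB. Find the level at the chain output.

-27.5 dB

Stage 1: -5 dB is 30 dB over -35 dB; at 4:1 that becomes 7.5 dB over, giving -27.5 dB.
Stage 2: -27.5 dB ≤ -27.5 dB, so stage 2 doesn't engage; output -27.5 dB.
Stage 3: below threshold (-27.5 ≤ -19.5); passes unchanged; output -27.5 dB.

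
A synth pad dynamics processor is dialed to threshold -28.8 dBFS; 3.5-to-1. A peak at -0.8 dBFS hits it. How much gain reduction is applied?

Overshoot = -0.8 − (-28.8) = 28 dB.
At 3.5:1, output sits 28/3.5 = 8 dB above threshold.
So the signal is attenuated by 28 − 8 = 20 dB.

20 dB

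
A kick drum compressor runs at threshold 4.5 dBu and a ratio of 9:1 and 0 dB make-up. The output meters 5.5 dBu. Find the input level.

13.5 dBu

Post-compression overshoot = 5.5 − 4.5 = 1 dB.
Before 9:1 compression the overshoot was 1 × 9 = 9 dB, so input = 4.5 + 9 = 13.5 dBu.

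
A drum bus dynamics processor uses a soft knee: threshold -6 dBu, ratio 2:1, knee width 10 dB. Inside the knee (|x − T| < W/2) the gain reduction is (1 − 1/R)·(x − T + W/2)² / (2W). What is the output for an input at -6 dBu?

-6.625 dBu

x − T + W/2 = -6 − (-6) + 5 = 5.
GR = (1 − 1/2) × 5² / 20 = 0.5 × 25 / 20 = 0.625 dB.
Output = -6 − 0.625 = -6.625 dBu.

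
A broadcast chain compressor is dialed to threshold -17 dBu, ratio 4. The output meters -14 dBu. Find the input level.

-5 dBu

Post-compression overshoot = -14 − (-17) = 3 dB.
Undo the ratio: input overshoot = 3 × 4 = 12 dB, giving input = -5 dBu.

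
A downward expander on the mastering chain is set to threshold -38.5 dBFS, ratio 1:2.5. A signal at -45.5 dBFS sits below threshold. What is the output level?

Undershoot = (-38.5) − (-45.5) = 7 dB.
At 1:2.5, that expands to 17.5 dB under threshold.
Output = -38.5 − 17.5 = -56 dBFS.

-56 dBFS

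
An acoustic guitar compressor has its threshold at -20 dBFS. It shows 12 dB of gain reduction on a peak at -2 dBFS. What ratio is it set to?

3:1

Input overshoot = -2 − (-20) = 18 dB.
Output overshoot = 18 − 12 = 6 dB.
Ratio = input overshoot / output overshoot = 18 / 6 = 3.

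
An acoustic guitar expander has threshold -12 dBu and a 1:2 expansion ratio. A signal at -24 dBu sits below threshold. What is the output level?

-36 dBu

The input is 12 dB below the -12 dBu threshold.
A 1:2 expander multiplies undershoot by 2: 12 × 2 = 24 dB below threshold.
Output = -12 − 24 = -36 dBu.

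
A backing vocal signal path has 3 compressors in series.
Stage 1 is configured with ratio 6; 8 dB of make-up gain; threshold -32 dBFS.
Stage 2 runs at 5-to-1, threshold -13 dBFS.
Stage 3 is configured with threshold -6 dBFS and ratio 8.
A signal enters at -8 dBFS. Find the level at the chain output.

-20 dBFS

Stage 1: -8 dBFS is 24 dB over -32 dBFS; at 6:1 that becomes 4 dB over, giving -28 dBFS; +8 dB make-up → -20 dBFS.
Stage 2: -20 dBFS ≤ -13 dBFS, so stage 2 doesn't engage; output -20 dBFS.
Stage 3: below threshold (-20 ≤ -6); passes unchanged; output -20 dBFS.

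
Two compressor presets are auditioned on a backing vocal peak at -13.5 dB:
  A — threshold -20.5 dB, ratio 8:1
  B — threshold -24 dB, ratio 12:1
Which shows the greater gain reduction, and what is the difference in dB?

A: 7 dB over, compressed to 0.875 dB over, so 6.125 dB of GR.
B: 10.5 dB over, compressed to 0.875 dB over, so 9.625 dB of GR.
B applies 3.5 dB more gain reduction.

B, by 3.5 dB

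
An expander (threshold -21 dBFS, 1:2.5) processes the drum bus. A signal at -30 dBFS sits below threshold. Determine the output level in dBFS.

The input is 9 dB below the -21 dBFS threshold.
A 1:2.5 expander multiplies undershoot by 2.5: 9 × 2.5 = 22.5 dB below threshold.
Output = -21 − 22.5 = -43.5 dBFS.

-43.5 dBFS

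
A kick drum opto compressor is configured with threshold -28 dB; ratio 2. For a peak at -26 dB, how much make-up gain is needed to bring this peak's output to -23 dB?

Without make-up, output = threshold + overshoot/2 = -28 + 1 = -27 dB.
Gap to target: 4 dB.

4 dB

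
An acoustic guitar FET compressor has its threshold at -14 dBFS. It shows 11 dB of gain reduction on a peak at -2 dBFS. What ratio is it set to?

Input overshoot = -2 − (-14) = 12 dB.
Output overshoot = 12 − 11 = 1 dB.
Ratio = input overshoot / output overshoot = 12 / 1 = 12.

12:1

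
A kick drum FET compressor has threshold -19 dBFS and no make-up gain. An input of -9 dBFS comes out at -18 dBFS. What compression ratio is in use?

Input overshoot = -9 − (-19) = 10 dB; output overshoot = -18 − (-19) = 1 dB.
Ratio = 10 / 1 = 10.

10:1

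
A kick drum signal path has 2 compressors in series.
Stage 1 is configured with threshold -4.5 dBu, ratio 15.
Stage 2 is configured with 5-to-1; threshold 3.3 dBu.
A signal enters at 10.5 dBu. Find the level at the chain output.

Stage 1: overshoot 15 dB → 15/15 = 1 dB → -3.5 dBu.
Stage 2: -3.5 dBu is at or below the 3.3 dBu threshold — no compression; output -3.5 dBu.

-3.5 dBu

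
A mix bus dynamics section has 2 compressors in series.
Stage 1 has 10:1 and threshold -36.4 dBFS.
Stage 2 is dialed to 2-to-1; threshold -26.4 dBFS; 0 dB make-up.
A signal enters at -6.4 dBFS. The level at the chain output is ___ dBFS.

-33.4 dBFS

Stage 1: -6.4 dBFS is 30 dB over -36.4 dBFS; at 10:1 that becomes 3 dB over, giving -33.4 dBFS.
Stage 2: below threshold (-33.4 ≤ -26.4); passes unchanged; output -33.4 dBFS.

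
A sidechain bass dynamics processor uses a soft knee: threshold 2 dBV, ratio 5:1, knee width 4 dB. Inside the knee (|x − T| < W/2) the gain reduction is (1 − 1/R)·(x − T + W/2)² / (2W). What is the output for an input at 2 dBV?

x − T + W/2 = 2 − 2 + 2 = 2.
GR = (1 − 1/5) × 2² / 8 = 0.8 × 4 / 8 = 0.4 dB.
Output = 2 − 0.4 = 1.6 dBV.

1.6 dBV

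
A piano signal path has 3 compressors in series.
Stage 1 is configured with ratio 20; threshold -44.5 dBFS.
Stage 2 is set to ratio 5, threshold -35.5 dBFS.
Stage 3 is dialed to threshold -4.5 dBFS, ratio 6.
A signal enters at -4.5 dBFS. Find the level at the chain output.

-42.5 dBFS

Stage 1: -4.5 dBFS is 40 dB over -44.5 dBFS; at 20:1 that becomes 2 dB over, giving -42.5 dBFS.
Stage 2: below threshold (-42.5 ≤ -35.5); passes unchanged; output -42.5 dBFS.
Stage 3: below threshold (-42.5 ≤ -4.5); passes unchanged; output -42.5 dBFS.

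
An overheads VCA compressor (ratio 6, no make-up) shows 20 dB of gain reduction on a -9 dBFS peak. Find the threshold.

Let T be the threshold. Output overshoot = (input overshoot)/R, so -29 − T = (-9 − T)/6.
6·(-29 − T) = -9 − T → 5·T = -174 − (-9) = -165.
T = -165/5 = -33 dBFS.

-33 dBFS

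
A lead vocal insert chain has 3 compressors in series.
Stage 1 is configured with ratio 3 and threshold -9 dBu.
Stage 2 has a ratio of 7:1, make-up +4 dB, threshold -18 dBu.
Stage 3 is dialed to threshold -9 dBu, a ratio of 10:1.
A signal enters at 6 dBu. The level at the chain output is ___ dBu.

-12 dBu

Stage 1: overshoot 15 dB → 15/3 = 5 dB → -4 dBu.
Stage 2: overshoot 14 dB → 14/7 = 2 dB → -16 dBu; +4 dB make-up → -12 dBu.
Stage 3: below threshold (-12 ≤ -9); passes unchanged; output -12 dBu.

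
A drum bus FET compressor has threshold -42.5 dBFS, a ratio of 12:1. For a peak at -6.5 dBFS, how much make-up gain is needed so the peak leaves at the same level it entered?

33 dB

The peak compresses to -42.5 + 36/12 = -39.5 dBFS.
To reach -6.5 dBFS requires -6.5 − (-39.5) = 33 dB of make-up.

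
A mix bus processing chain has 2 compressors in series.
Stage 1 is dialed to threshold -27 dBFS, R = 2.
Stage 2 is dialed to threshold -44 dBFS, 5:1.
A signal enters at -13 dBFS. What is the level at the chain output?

-39.2 dBFS

Stage 1: -13 dBFS is 14 dB over -27 dBFS; at 2:1 that becomes 7 dB over, giving -20 dBFS.
Stage 2: overshoot 24 dB → 24/5 = 4.8 dB → -39.2 dBFS.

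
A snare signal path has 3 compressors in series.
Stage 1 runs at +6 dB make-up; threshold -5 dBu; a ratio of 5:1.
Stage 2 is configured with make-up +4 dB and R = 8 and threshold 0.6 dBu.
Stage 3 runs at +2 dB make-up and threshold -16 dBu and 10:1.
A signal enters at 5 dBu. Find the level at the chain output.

Stage 1: 5 dBu is 10 dB over -5 dBu; at 5:1 that becomes 2 dB over, giving -3 dBu; +6 dB make-up → 3 dBu.
Stage 2: overshoot 2.4 dB → 2.4/8 = 0.3 dB → 0.9 dBu; +4 dB make-up → 4.9 dBu.
Stage 3: 4.9 dBu is 20.9 dB over -16 dBu; at 10:1 that becomes 2.09 dB over, giving -13.91 dBu; +2 dB make-up → -11.91 dBu.

-11.91 dBu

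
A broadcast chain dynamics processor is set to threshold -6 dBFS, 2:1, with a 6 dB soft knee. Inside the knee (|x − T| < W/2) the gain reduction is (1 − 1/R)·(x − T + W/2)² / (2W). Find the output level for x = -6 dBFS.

x − T + W/2 = -6 − (-6) + 3 = 3.
GR = (1 − 1/2) × 3² / 12 = 0.5 × 9 / 12 = 0.375 dB.
Output = -6 − 0.375 = -6.375 dBFS.

-6.375 dBFS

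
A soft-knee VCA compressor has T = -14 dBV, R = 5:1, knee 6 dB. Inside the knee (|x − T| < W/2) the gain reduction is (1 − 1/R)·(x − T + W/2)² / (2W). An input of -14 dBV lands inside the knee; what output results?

x − T + W/2 = -14 − (-14) + 3 = 3.
GR = (1 − 1/5) × 3² / 12 = 0.8 × 9 / 12 = 0.6 dB.
Output = -14 − 0.6 = -14.6 dBV.

-14.6 dBV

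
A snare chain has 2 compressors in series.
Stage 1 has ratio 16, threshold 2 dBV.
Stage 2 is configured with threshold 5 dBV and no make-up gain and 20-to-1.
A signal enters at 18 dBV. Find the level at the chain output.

Stage 1: 16 dB above 2 dBV, reduced 16:1 to 1 dB above → 3 dBV.
Stage 2: 3 dBV is at or below the 5 dBV threshold — no compression; output 3 dBV.

3 dBV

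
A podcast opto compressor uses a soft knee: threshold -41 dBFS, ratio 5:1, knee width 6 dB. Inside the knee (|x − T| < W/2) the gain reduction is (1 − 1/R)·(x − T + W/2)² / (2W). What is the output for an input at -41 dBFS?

x − T + W/2 = -41 − (-41) + 3 = 3.
GR = (1 − 1/5) × 3² / 12 = 0.8 × 9 / 12 = 0.6 dB.
Output = -41 − 0.6 = -41.6 dBFS.

-41.6 dBFS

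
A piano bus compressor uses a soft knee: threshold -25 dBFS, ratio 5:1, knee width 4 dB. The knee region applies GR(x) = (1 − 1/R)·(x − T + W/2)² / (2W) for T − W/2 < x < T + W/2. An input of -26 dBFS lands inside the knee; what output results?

-26.1 dBFS

x − T + W/2 = -26 − (-25) + 2 = 1.
GR = (1 − 1/5) × 1² / 8 = 0.8 × 1 / 8 = 0.1 dB.
Output = -26 − 0.1 = -26.1 dBFS.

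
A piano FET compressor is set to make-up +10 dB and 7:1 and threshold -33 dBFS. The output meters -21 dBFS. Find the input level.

Stripping the +10 dB make-up gives -31 dBFS at the gain stage.
Post-compression overshoot = -31 − (-33) = 2 dB.
Input overshoot = R × output overshoot = 14 dB → input = -33 + 14 = -19 dBFS.

-19 dBFS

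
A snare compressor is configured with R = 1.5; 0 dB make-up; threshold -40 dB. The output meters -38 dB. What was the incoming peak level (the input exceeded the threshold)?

-37 dB

Post-compression overshoot = -38 − (-40) = 2 dB.
Input overshoot = R × output overshoot = 3 dB → input = -40 + 3 = -37 dB.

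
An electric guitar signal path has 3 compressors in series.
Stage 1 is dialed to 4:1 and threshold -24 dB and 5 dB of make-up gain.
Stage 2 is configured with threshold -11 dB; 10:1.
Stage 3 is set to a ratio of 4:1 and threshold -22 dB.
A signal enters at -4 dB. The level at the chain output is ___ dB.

Stage 1: -4 dB is 20 dB over -24 dB; at 4:1 that becomes 5 dB over, giving -19 dB; +5 dB make-up → -14 dB.
Stage 2: -14 dB is at or below the -11 dB threshold — no compression; output -14 dB.
Stage 3: overshoot 8 dB → 8/4 = 2 dB → -20 dB.

-20 dB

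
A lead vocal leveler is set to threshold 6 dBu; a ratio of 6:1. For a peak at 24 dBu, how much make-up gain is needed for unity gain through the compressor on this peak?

Overshoot 18 dB → 18/6 = 3 dB after compression, so the compressed level is 6 + 3 = 9 dBu.
Make-up = target − compressed = 24 − 9 = 15 dB.

15 dB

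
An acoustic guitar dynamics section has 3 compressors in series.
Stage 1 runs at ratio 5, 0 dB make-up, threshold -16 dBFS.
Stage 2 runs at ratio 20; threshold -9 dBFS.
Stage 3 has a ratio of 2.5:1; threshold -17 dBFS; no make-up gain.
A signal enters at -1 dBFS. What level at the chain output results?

-15.4 dBFS

Stage 1: overshoot 15 dB → 15/5 = 3 dB → -13 dBFS.
Stage 2: below threshold (-13 ≤ -9); passes unchanged; output -13 dBFS.
Stage 3: 4 dB above -17 dBFS, reduced 2.5:1 to 1.6 dB above → -15.4 dBFS.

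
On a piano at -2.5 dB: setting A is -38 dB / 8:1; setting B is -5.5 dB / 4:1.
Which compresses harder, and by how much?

A: 35.5 dB over, compressed to 4.4375 dB over, so 31.0625 dB of GR.
B: 3 dB over, compressed to 0.75 dB over, so 2.25 dB of GR.
A reduces 28.8125 dB more.

A, by 28.8125 dB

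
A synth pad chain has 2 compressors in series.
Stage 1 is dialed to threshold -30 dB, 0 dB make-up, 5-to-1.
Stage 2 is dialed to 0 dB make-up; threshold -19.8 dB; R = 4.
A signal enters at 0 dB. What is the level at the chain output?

-24 dB

Stage 1: 0 dB is 30 dB over -30 dB; at 5:1 that becomes 6 dB over, giving -24 dB.
Stage 2: below threshold (-24 ≤ -19.8); passes unchanged; output -24 dB.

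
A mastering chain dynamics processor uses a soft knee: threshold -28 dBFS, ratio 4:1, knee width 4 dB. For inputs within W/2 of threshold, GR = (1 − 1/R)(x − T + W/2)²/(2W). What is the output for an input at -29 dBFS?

x − T + W/2 = -29 − (-28) + 2 = 1.
GR = (1 − 1/4) × 1² / 8 = 0.75 × 1 / 8 = 0.09375 dB.
Output = -29 − 0.09375 = -29.09375 dBFS.

-29.09375 dBFS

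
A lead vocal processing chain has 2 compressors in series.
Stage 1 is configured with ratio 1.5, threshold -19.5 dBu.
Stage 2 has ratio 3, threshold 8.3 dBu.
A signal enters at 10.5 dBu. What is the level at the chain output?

Stage 1: overshoot 30 dB → 30/1.5 = 20 dB → 0.5 dBu.
Stage 2: below threshold (0.5 ≤ 8.3); passes unchanged; output 0.5 dBu.

0.5 dBu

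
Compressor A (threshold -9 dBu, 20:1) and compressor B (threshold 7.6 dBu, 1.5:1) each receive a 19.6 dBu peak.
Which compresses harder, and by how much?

A, by 23.17 dB

A: GR = 28.6 − 28.6/20 = 27.17 dB.
B: GR = 12 − 12/1.5 = 4 dB.
A applies 23.17 dB more gain reduction.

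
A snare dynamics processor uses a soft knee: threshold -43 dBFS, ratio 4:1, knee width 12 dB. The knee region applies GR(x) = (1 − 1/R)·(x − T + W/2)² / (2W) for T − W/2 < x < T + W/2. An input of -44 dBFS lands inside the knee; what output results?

-44.78125 dBFS

x − T + W/2 = -44 − (-43) + 6 = 5.
GR = (1 − 1/4) × 5² / 24 = 0.75 × 25 / 24 = 0.78125 dB.
Output = -44 − 0.78125 = -44.78125 dBFS.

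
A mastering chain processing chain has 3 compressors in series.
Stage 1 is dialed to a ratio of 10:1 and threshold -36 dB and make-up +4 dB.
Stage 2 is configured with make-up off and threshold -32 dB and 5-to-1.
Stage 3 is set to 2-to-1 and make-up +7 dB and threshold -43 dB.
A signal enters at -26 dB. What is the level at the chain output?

Stage 1: -26 dB is 10 dB over -36 dB; at 10:1 that becomes 1 dB over, giving -35 dB; +4 dB make-up → -31 dB.
Stage 2: -31 dB is 1 dB over -32 dB; at 5:1 that becomes 0.2 dB over, giving -31.8 dB.
Stage 3: -31.8 dB is 11.2 dB over -43 dB; at 2:1 that becomes 5.6 dB over, giving -37.4 dB; +7 dB make-up → -30.4 dB.

-30.4 dB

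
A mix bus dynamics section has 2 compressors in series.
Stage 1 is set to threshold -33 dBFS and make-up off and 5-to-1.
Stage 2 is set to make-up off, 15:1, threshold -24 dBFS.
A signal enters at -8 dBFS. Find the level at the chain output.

Stage 1: 25 dB above -33 dBFS, reduced 5:1 to 5 dB above → -28 dBFS.
Stage 2: -28 dBFS ≤ -24 dBFS, so stage 2 doesn't engage; output -28 dBFS.

-28 dBFS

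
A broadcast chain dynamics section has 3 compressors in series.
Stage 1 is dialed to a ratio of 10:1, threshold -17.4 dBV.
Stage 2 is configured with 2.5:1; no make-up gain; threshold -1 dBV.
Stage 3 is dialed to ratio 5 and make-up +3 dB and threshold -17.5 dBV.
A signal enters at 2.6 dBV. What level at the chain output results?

Stage 1: overshoot 20 dB → 20/10 = 2 dB → -15.4 dBV.
Stage 2: -15.4 dBV is at or below the -1 dBV threshold — no compression; output -15.4 dBV.
Stage 3: 2.1 dB above -17.5 dBV, reduced 5:1 to 0.42 dB above → -17.08 dBV; +3 dB make-up → -14.08 dBV.

-14.08 dBV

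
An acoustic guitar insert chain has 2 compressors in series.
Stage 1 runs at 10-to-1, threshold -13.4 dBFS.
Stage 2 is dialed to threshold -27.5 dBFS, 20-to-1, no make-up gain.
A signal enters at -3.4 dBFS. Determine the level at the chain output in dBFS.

-26.745 dBFS

Stage 1: overshoot 10 dB → 10/10 = 1 dB → -12.4 dBFS.
Stage 2: overshoot 15.1 dB → 15.1/20 = 0.755 dB → -26.745 dBFS.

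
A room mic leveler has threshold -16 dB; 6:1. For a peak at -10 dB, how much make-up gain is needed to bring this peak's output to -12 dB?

The peak compresses to -16 + 6/6 = -15 dB.
To reach -12 dB requires -12 − (-15) = 3 dB of make-up.

3 dB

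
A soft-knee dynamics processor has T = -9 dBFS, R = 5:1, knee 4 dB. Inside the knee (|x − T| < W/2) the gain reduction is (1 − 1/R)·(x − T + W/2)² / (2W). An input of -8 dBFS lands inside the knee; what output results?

x − T + W/2 = -8 − (-9) + 2 = 3.
GR = (1 − 1/5) × 3² / 8 = 0.8 × 9 / 8 = 0.9 dB.
Output = -8 − 0.9 = -8.9 dBFS.

-8.9 dBFS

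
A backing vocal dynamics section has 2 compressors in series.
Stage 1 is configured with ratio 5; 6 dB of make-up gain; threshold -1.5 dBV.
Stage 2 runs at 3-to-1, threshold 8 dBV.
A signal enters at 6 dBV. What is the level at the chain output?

Stage 1: 6 dBV is 7.5 dB over -1.5 dBV; at 5:1 that becomes 1.5 dB over, giving 0 dBV; +6 dB make-up → 6 dBV.
Stage 2: below threshold (6 ≤ 8); passes unchanged; output 6 dBV.

6 dBV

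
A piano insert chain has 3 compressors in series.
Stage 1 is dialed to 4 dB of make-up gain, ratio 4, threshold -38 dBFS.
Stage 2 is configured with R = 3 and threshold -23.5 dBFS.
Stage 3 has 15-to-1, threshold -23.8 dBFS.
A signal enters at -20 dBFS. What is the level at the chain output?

Stage 1: overshoot 18 dB → 18/4 = 4.5 dB → -33.5 dBFS; +4 dB make-up → -29.5 dBFS.
Stage 2: below threshold (-29.5 ≤ -23.5); passes unchanged; output -29.5 dBFS.
Stage 3: below threshold (-29.5 ≤ -23.8); passes unchanged; output -29.5 dBFS.

-29.5 dBFS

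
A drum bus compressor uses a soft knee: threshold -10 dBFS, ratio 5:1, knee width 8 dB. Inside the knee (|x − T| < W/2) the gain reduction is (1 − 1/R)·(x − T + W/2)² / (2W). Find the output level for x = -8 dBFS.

-9.8 dBFS

x − T + W/2 = -8 − (-10) + 4 = 6.
GR = (1 − 1/5) × 6² / 16 = 0.8 × 36 / 16 = 1.8 dB.
Output = -8 − 1.8 = -9.8 dBFS.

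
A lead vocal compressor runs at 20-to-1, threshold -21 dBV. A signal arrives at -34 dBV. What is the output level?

-34 dBV

-34 dBV is 13 dB below the -21 dBV threshold, so no gain reduction is applied.
Output = input = -34 dBV.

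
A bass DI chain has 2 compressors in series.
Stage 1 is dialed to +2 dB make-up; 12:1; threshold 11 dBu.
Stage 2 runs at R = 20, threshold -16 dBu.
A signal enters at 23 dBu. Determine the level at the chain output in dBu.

Stage 1: overshoot 12 dB → 12/12 = 1 dB → 12 dBu; +2 dB make-up → 14 dBu.
Stage 2: 30 dB above -16 dBu, reduced 20:1 to 1.5 dB above → -14.5 dBu.

-14.5 dBu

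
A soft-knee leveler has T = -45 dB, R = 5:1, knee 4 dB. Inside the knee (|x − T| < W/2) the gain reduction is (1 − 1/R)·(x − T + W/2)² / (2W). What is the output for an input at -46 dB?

x − T + W/2 = -46 − (-45) + 2 = 1.
GR = (1 − 1/5) × 1² / 8 = 0.8 × 1 / 8 = 0.1 dB.
Output = -46 − 0.1 = -46.1 dB.

-46.1 dB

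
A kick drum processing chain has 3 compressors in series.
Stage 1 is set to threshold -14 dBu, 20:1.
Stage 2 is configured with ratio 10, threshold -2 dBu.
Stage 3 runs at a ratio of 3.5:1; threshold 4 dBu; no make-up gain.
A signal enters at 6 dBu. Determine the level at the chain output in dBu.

Stage 1: 20 dB above -14 dBu, reduced 20:1 to 1 dB above → -13 dBu.
Stage 2: -13 dBu ≤ -2 dBu, so stage 2 doesn't engage; output -13 dBu.
Stage 3: -13 dBu ≤ 4 dBu, so stage 3 doesn't engage; output -13 dBu.

-13 dBu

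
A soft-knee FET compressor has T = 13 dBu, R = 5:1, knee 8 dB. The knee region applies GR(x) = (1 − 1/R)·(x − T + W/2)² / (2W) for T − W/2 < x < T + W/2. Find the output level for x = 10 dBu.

x − T + W/2 = 10 − 13 + 4 = 1.
GR = (1 − 1/5) × 1² / 16 = 0.8 × 1 / 16 = 0.05 dB.
Output = 10 − 0.05 = 9.95 dBu.

9.95 dBu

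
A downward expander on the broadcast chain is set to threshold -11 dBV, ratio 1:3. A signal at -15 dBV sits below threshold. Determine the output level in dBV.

Undershoot = (-11) − (-15) = 4 dB.
At 1:3, that expands to 12 dB under threshold.
Output = -11 − 12 = -23 dBV.

-23 dBV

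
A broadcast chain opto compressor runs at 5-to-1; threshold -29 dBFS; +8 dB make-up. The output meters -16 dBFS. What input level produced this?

-4 dBFS

Stripping the +8 dB make-up gives -24 dBFS at the gain stage.
The compressed level sits -24 − (-29) = 5 dB over threshold.
Input overshoot = R × output overshoot = 25 dB → input = -29 + 25 = -4 dBFS.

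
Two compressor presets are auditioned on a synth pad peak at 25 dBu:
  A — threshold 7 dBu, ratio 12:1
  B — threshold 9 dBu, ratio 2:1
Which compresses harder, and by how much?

A: overshoot 18 dB → output overshoot 1.5 dB → GR 16.5 dB.
B: overshoot 16 dB → output overshoot 8 dB → GR 8 dB.
A applies 8.5 dB more gain reduction.

A, by 8.5 dB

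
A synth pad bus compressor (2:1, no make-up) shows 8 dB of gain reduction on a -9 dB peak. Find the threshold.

Input is 16 dB above T (since output overshoot × R = input overshoot: (-17 − T)·2 = -9 − T gives T = -25 dB).
Check: -25 + (-9 − (-25))/2 = -25 + 8 = -17 dB. ✓

-25 dB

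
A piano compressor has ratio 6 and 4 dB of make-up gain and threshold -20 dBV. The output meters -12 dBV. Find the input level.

4 dBV

Remove make-up: -12 − 4 = -16 dBV.
Post-compression overshoot = -16 − (-20) = 4 dB.
Input overshoot = R × output overshoot = 24 dB → input = -20 + 24 = 4 dBV.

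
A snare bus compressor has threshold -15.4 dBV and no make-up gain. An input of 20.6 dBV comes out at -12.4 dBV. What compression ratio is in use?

Input overshoot = 20.6 − (-15.4) = 36 dB; output overshoot = -12.4 − (-15.4) = 3 dB.
Ratio = 36 / 3 = 12.

12:1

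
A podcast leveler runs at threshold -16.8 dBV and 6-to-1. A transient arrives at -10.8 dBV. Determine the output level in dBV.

-15.8 dBV

Overshoot: -10.8 − (-16.8) = 6 dB.
6:1 compression reduces that to 6/6 = 1 dB over.
Output = -16.8 + 1 = -15.8 dBV.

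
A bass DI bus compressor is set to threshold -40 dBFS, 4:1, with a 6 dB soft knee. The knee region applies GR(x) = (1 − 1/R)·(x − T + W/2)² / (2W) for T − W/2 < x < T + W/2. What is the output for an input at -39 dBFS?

x − T + W/2 = -39 − (-40) + 3 = 4.
GR = (1 − 1/4) × 4² / 12 = 0.75 × 16 / 12 = 1 dB.
Output = -39 − 1 = -40 dBFS.

-40 dBFS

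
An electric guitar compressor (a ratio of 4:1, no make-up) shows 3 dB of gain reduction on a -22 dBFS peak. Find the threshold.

Let T be the threshold. Output overshoot = (input overshoot)/R, so -25 − T = (-22 − T)/4.
4·(-25 − T) = -22 − T → 3·T = -100 − (-22) = -78.
T = -78/3 = -26 dBFS.

-26 dBFS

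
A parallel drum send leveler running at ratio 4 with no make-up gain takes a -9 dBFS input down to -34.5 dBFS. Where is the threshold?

-43 dBFS

Input is 34 dB above T (since output overshoot × R = input overshoot: (-34.5 − T)·4 = -9 − T gives T = -43 dBFS).
Check: -43 + (-9 − (-43))/4 = -43 + 8.5 = -34.5 dBFS. ✓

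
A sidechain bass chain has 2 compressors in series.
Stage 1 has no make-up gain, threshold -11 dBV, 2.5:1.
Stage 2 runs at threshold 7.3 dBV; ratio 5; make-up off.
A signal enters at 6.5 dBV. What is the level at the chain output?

-4 dBV

Stage 1: 17.5 dB above -11 dBV, reduced 2.5:1 to 7 dB above → -4 dBV.
Stage 2: -4 dBV ≤ 7.3 dBV, so stage 2 doesn't engage; output -4 dBV.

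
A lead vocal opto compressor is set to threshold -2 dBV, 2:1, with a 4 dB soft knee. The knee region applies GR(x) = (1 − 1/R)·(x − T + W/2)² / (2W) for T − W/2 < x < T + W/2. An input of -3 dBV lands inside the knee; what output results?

x − T + W/2 = -3 − (-2) + 2 = 1.
GR = (1 − 1/2) × 1² / 8 = 0.5 × 1 / 8 = 0.0625 dB.
Output = -3 − 0.0625 = -3.0625 dBV.

-3.0625 dBV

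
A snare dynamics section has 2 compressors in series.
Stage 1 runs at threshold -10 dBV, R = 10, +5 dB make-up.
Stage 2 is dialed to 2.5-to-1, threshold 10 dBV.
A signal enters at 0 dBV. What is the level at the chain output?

-4 dBV

Stage 1: 0 dBV is 10 dB over -10 dBV; at 10:1 that becomes 1 dB over, giving -9 dBV; +5 dB make-up → -4 dBV.
Stage 2: -4 dBV ≤ 10 dBV, so stage 2 doesn't engage; output -4 dBV.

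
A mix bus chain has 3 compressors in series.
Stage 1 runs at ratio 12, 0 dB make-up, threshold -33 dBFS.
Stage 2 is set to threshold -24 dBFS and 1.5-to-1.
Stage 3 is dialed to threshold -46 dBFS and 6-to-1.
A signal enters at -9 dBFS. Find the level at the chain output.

-43.5 dBFS

Stage 1: -9 dBFS is 24 dB over -33 dBFS; at 12:1 that becomes 2 dB over, giving -31 dBFS.
Stage 2: below threshold (-31 ≤ -24); passes unchanged; output -31 dBFS.
Stage 3: overshoot 15 dB → 15/6 = 2.5 dB → -43.5 dBFS.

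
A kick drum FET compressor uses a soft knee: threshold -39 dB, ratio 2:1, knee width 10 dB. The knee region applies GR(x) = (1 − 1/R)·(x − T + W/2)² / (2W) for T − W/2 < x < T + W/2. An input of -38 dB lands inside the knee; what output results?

x − T + W/2 = -38 − (-39) + 5 = 6.
GR = (1 − 1/2) × 6² / 20 = 0.5 × 36 / 20 = 0.9 dB.
Output = -38 − 0.9 = -38.9 dB.

-38.9 dB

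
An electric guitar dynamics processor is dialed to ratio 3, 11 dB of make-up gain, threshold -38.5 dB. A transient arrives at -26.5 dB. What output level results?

-23.5 dB

-26.5 dB sits 12 dB over threshold.
The 12 dB excess becomes 4 dB after 3:1 reduction.
Output = -38.5 + 4 = -34.5 dB; make-up adds 11 dB, giving -23.5 dB.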